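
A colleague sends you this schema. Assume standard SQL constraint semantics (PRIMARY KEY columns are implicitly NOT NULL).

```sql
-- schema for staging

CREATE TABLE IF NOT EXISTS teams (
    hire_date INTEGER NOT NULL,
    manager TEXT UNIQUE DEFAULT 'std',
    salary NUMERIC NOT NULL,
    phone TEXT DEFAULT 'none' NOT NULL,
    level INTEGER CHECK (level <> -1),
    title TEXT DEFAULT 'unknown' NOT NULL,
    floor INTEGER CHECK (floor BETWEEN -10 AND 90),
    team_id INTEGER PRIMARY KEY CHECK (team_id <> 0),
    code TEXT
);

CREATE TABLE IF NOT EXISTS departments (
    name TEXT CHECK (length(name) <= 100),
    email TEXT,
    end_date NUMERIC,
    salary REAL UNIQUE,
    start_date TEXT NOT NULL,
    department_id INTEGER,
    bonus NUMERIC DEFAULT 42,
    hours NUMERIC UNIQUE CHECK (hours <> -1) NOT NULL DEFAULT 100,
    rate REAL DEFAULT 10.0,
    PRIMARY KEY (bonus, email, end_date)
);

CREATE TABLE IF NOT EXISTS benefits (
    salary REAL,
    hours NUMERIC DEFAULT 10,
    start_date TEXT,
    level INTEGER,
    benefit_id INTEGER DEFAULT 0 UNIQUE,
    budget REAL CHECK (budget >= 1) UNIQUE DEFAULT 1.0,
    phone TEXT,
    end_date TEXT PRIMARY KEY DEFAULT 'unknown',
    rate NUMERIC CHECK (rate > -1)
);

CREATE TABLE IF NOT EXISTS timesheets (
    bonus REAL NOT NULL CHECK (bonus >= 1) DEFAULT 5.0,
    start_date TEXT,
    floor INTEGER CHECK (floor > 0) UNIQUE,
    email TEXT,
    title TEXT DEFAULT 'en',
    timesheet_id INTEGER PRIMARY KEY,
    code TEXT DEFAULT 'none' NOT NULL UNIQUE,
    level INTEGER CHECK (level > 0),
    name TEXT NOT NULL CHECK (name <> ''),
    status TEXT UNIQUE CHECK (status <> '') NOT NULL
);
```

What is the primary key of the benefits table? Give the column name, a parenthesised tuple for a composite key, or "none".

end_date is declared PRIMARY KEY inline on the column.

end_date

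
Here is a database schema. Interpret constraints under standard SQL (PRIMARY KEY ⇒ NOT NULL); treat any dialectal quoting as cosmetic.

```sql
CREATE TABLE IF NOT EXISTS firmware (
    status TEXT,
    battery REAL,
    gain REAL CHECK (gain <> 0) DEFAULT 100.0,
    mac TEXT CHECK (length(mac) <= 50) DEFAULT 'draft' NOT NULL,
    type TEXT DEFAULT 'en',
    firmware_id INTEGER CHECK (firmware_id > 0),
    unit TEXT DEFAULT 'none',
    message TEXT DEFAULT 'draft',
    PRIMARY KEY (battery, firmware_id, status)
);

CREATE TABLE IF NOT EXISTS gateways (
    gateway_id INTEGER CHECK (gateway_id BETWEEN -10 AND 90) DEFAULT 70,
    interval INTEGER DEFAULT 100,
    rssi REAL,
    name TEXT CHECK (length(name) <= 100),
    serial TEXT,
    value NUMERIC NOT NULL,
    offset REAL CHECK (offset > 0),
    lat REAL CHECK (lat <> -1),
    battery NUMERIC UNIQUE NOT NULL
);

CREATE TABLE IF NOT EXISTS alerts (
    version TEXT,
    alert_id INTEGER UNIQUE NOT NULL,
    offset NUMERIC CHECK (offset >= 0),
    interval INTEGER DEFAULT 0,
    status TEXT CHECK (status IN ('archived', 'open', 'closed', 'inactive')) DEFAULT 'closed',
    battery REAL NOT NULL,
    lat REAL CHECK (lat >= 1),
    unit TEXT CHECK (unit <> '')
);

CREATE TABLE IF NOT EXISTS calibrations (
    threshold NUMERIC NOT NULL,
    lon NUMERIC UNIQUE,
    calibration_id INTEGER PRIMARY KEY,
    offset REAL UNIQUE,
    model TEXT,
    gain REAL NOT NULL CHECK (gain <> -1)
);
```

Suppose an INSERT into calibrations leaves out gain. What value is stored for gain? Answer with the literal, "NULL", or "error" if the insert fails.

gain has no DEFAULT clause.
Omitting it would insert NULL, but it is declared NOT NULL, so the INSERT fails.

error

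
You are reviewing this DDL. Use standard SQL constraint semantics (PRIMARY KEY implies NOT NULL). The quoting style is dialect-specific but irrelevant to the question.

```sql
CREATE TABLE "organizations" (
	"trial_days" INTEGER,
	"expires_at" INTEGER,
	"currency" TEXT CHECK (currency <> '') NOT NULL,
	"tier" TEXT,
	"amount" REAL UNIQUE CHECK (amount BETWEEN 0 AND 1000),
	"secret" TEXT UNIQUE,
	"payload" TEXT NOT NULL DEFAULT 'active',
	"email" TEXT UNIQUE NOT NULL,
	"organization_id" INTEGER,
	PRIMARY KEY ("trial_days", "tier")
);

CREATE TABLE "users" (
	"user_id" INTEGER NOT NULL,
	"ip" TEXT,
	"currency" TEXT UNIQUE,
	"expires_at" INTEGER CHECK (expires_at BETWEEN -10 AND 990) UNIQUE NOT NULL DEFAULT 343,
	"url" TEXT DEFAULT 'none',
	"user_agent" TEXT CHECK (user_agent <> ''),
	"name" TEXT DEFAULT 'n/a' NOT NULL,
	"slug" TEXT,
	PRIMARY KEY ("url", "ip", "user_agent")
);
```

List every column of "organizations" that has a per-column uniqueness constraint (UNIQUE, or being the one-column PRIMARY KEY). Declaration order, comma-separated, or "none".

amount, secret, email

- trial_days: part of a composite PRIMARY KEY — only the tuple is unique, not this column on its own.
- expires_at: no UNIQUE or single-column PK constraint.
- currency: no UNIQUE or single-column PK constraint.
- tier: part of a composite PRIMARY KEY — only the tuple is unique, not this column on its own.
- amount: declared UNIQUE → unique.
- secret: declared UNIQUE → unique.
- payload: no UNIQUE or single-column PK constraint.
- email: declared UNIQUE → unique.
- organization_id: no UNIQUE or single-column PK constraint.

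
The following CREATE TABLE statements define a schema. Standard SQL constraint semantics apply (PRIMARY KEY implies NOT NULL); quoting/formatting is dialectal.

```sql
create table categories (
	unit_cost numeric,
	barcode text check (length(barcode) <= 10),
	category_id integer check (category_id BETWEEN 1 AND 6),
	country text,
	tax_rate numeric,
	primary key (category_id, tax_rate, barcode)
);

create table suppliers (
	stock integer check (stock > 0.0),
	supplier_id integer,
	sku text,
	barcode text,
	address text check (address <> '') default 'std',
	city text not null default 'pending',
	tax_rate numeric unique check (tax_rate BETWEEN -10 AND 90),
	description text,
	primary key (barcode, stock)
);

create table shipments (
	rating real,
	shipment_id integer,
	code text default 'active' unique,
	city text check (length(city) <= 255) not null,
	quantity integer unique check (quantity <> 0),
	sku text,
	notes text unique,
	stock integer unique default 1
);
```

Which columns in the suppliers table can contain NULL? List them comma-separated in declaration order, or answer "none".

supplier_id, sku, address, tax_rate, description

- stock: part of the PRIMARY KEY, which implies NOT NULL → not nullable.
- supplier_id: no NOT NULL constraint applies → nullable.
- sku: no NOT NULL constraint applies → nullable.
- barcode: part of the PRIMARY KEY, which implies NOT NULL → not nullable.
- address: CHECK does not forbid NULL (a CHECK constraint passes when its expression is NULL) → nullable.
- city: declared NOT NULL → not nullable.
- tax_rate: CHECK does not forbid NULL (a CHECK constraint passes when its expression is NULL) → nullable.
- description: no NOT NULL constraint applies → nullable.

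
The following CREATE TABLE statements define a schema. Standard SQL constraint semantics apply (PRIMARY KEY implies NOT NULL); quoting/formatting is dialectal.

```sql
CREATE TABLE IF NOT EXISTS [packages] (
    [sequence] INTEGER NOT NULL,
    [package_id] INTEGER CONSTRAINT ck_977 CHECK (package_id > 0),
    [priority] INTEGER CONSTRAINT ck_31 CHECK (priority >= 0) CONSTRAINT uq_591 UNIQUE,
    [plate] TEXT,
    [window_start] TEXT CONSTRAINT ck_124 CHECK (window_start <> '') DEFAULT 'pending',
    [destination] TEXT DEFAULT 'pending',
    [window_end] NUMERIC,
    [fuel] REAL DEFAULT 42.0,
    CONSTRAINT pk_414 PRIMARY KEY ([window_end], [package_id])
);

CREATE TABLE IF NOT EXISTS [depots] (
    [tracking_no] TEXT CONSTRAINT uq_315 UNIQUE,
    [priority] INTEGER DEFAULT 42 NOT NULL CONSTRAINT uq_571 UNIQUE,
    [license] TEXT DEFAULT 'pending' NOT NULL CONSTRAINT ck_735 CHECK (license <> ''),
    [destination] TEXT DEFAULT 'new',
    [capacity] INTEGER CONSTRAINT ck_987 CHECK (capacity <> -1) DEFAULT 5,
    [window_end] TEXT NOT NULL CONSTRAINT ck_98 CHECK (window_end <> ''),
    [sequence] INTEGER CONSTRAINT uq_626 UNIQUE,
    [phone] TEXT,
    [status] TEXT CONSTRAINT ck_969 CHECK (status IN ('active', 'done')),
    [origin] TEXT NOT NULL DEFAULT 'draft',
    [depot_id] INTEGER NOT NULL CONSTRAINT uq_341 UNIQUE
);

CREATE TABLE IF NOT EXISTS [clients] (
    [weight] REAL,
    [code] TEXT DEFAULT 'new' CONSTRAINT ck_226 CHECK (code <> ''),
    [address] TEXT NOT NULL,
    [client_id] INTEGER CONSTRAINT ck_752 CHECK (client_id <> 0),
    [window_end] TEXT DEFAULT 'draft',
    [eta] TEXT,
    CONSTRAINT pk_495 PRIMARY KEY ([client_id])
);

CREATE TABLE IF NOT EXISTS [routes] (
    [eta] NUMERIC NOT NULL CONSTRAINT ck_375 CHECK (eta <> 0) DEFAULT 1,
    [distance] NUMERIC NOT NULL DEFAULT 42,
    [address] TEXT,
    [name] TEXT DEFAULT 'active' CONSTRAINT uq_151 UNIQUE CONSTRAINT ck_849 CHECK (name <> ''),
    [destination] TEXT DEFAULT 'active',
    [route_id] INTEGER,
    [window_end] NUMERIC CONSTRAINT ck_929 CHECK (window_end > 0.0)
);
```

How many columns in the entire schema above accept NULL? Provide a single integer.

20

packages: 5 nullable (priority, plate, window_start, destination, fuel — PK (window_end, package_id) and explicit NOT NULL columns excluded).
depots: 6 nullable (tracking_no, destination, capacity, sequence, phone, status — PK none and explicit NOT NULL columns excluded).
clients: 4 nullable (weight, code, window_end, eta — PK (client_id) and explicit NOT NULL columns excluded).
routes: 5 nullable (address, name, destination, route_id, window_end — PK none and explicit NOT NULL columns excluded).
Total: 5 + 6 + 4 + 5 = 20.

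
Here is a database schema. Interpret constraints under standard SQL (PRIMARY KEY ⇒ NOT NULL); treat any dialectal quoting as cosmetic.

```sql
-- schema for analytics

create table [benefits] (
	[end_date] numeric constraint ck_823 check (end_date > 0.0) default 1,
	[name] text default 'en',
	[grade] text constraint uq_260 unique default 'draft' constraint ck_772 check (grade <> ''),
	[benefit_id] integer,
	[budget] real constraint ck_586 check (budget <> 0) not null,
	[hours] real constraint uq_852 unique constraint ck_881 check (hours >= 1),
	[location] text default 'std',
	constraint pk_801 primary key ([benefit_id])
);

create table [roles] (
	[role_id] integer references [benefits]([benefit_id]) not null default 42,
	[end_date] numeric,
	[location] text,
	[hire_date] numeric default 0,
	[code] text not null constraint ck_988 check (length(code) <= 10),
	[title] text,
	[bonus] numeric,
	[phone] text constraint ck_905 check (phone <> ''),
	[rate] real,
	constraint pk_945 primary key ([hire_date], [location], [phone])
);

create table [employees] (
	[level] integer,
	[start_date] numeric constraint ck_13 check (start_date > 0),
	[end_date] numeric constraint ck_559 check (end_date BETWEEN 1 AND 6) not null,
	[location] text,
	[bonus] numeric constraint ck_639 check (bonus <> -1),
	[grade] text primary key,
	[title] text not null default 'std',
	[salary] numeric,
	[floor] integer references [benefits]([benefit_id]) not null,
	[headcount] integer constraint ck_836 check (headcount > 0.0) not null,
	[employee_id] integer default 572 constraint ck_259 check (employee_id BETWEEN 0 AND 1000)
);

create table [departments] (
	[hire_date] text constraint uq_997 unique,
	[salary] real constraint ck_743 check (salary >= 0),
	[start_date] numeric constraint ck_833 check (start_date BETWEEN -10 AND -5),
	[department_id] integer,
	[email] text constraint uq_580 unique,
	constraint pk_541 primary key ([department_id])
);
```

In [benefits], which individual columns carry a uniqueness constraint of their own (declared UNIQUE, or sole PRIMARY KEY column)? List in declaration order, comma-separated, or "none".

- end_date: no UNIQUE or single-column PK constraint.
- name: no UNIQUE or single-column PK constraint.
- grade: declared UNIQUE → unique.
- benefit_id: single-column PRIMARY KEY → unique.
- budget: no UNIQUE or single-column PK constraint.
- hours: declared UNIQUE → unique.
- location: no UNIQUE or single-column PK constraint.

grade, benefit_id, hours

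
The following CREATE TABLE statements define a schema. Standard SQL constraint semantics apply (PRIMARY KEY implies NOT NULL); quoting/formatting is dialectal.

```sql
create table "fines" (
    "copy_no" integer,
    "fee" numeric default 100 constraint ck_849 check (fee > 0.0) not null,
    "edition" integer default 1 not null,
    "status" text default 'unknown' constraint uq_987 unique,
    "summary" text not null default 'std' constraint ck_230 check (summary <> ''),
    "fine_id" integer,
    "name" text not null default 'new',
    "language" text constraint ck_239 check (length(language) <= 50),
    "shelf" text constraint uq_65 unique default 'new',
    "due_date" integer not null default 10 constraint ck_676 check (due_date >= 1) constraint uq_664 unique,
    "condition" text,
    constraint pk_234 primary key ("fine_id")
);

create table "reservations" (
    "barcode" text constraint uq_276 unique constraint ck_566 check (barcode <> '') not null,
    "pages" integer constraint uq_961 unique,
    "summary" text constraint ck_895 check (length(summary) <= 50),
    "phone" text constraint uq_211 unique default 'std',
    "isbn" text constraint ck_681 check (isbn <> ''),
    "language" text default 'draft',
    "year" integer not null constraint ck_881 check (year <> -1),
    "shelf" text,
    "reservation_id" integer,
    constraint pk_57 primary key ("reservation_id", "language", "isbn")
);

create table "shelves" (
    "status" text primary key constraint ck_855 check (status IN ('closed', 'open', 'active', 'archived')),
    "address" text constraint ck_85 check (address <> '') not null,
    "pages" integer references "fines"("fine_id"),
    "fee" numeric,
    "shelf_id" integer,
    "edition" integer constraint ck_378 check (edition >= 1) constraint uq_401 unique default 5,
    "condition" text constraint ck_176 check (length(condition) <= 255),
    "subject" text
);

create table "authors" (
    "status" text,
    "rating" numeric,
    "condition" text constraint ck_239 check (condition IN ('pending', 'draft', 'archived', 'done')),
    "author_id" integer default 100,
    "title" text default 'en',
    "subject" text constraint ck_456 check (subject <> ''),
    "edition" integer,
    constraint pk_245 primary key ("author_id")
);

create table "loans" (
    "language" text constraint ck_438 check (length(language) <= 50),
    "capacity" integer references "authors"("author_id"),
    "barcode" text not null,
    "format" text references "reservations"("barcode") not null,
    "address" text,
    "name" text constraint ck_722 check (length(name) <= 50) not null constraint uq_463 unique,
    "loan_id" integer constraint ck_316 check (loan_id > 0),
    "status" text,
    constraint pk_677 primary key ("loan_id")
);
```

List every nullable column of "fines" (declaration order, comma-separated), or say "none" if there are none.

- copy_no: no NOT NULL constraint applies → nullable.
- fee: declared NOT NULL → not nullable.
- edition: declared NOT NULL → not nullable.
- status: UNIQUE does not imply NOT NULL → nullable.
- summary: declared NOT NULL → not nullable.
- fine_id: part of the PRIMARY KEY, which implies NOT NULL → not nullable.
- name: declared NOT NULL → not nullable.
- language: CHECK does not forbid NULL (a CHECK constraint passes when its expression is NULL) → nullable.
- shelf: UNIQUE does not imply NOT NULL → nullable.
- due_date: declared NOT NULL → not nullable.
- condition: no NOT NULL constraint applies → nullable.

copy_no, status, language, shelf, condition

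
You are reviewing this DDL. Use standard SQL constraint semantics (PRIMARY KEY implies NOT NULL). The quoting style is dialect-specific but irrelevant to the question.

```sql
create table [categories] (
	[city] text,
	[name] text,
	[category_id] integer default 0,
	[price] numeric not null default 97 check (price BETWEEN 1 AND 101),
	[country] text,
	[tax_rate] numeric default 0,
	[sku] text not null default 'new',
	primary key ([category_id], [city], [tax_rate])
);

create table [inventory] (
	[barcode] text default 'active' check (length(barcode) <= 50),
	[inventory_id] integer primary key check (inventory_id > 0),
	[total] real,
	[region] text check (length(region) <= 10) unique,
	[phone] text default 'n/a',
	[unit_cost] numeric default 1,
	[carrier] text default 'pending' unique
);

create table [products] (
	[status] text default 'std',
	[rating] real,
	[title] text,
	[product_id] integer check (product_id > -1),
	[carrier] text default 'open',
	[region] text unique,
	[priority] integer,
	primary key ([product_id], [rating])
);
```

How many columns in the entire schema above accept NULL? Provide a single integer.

13

categories: 2 nullable (name, country — PK (category_id, city, tax_rate) and explicit NOT NULL columns excluded).
inventory: 6 nullable (barcode, total, region, phone, unit_cost, carrier — PK (inventory_id) and explicit NOT NULL columns excluded).
products: 5 nullable (status, title, carrier, region, priority — PK (product_id, rating) and explicit NOT NULL columns excluded).
Total: 2 + 6 + 5 = 13.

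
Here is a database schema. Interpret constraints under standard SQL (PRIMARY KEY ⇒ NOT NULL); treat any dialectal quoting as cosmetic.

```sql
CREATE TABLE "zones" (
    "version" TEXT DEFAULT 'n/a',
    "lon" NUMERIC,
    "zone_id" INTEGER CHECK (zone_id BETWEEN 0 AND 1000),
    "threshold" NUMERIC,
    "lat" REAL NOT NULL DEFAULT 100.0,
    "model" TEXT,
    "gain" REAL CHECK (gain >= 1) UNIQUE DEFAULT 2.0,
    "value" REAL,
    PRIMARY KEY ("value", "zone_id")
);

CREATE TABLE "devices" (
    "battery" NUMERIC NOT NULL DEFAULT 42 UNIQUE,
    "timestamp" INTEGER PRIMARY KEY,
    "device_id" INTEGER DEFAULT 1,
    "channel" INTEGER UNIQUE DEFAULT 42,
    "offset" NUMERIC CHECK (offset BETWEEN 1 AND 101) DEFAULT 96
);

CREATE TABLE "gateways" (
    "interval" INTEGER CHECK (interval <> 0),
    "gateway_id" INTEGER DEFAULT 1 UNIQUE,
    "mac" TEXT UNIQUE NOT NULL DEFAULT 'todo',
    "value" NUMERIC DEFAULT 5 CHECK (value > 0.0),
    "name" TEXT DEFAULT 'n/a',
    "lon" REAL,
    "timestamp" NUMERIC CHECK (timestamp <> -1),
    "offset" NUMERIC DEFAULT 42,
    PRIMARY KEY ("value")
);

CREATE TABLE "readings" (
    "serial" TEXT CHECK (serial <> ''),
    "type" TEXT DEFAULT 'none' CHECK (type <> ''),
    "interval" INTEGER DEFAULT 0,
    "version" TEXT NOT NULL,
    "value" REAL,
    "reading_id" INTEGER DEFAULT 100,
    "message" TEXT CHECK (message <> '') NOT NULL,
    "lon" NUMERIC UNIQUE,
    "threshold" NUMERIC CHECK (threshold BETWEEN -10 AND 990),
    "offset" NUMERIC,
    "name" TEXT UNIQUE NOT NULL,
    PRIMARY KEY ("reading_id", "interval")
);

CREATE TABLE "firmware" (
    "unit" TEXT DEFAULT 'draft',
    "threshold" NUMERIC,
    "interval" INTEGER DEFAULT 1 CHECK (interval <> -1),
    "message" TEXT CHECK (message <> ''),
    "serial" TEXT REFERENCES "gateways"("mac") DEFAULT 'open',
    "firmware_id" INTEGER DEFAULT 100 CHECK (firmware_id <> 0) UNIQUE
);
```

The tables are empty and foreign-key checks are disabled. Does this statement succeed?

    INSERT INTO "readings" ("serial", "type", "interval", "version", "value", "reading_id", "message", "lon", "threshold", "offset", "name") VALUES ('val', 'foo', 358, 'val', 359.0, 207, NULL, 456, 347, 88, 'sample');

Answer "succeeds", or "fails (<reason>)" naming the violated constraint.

message is explicitly set to NULL, but message is declared NOT NULL.

fails (NOT NULL on message)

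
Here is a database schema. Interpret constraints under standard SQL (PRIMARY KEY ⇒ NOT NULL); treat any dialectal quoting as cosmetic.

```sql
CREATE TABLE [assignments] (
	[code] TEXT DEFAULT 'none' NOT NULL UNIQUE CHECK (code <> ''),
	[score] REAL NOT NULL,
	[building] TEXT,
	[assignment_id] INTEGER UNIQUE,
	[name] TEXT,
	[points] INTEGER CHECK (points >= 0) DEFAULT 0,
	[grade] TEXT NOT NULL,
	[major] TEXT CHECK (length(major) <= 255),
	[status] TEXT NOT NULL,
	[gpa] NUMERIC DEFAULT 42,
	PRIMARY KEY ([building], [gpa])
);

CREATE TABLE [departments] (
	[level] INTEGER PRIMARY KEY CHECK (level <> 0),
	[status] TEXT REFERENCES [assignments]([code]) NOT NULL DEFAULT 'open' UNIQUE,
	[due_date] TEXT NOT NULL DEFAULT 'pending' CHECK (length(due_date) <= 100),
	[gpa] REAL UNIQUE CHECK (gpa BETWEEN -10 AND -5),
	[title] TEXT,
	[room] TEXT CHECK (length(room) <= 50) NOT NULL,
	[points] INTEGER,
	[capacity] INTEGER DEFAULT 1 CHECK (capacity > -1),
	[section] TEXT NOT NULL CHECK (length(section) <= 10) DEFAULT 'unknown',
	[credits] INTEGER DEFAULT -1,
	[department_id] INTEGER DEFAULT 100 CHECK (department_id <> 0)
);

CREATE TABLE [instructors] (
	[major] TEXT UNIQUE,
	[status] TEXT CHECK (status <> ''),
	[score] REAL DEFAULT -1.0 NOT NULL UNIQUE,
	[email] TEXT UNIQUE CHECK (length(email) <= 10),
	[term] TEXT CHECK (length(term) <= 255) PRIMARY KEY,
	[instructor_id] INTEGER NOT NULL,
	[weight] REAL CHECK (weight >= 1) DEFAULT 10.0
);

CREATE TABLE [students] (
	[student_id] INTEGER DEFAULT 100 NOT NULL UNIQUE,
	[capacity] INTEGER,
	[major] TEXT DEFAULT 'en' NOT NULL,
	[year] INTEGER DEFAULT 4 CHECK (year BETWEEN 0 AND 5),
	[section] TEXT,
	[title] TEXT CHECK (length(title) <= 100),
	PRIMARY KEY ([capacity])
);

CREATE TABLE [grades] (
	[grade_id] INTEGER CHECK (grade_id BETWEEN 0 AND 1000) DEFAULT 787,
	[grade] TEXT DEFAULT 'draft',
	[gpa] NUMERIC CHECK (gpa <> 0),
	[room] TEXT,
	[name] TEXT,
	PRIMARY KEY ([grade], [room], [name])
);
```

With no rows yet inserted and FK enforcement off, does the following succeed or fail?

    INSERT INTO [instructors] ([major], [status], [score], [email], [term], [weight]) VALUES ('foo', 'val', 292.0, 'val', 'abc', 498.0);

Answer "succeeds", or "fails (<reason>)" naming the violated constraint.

instructor_id is omitted from the column list and has no DEFAULT, so it would receive NULL.
But instructor_id is declared NOT NULL.

fails (NOT NULL on instructor_id)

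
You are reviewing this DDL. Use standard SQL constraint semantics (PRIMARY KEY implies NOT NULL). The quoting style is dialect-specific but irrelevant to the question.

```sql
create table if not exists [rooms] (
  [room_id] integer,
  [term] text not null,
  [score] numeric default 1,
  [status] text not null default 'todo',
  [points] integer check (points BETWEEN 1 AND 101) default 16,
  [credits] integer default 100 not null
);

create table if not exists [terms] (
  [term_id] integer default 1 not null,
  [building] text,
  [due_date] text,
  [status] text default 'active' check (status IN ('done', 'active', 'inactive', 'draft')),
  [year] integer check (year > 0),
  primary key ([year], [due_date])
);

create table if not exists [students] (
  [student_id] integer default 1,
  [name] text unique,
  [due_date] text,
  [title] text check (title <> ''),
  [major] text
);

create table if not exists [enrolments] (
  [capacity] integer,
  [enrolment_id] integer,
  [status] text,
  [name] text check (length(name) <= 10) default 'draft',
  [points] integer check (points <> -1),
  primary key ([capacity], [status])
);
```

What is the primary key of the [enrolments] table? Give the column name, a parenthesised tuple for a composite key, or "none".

(capacity, status)

A table-level PRIMARY KEY clause names 2 columns: capacity, status.
This is a composite key — the combination is unique, not each column individually.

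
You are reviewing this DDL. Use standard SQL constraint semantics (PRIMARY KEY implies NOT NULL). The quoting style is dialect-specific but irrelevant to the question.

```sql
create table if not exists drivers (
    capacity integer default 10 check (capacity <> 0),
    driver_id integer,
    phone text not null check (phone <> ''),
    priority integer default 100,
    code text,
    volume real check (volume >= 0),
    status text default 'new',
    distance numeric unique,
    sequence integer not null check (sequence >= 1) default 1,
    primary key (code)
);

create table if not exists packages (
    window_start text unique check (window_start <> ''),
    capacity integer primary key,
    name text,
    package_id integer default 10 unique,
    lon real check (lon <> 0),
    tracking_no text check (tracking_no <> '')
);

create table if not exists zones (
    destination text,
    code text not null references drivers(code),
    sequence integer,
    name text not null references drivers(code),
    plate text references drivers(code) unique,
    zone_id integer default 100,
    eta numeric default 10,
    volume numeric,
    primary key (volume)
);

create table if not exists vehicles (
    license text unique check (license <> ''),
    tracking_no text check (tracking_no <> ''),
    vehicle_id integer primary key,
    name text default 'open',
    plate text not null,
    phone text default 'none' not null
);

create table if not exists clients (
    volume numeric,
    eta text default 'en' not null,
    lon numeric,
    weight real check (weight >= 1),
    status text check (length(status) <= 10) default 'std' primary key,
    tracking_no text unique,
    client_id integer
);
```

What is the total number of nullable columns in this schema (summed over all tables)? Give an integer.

drivers: 6 nullable (capacity, driver_id, priority, volume, status, distance — PK (code) and explicit NOT NULL columns excluded).
packages: 5 nullable (window_start, name, package_id, lon, tracking_no — PK (capacity) and explicit NOT NULL columns excluded).
zones: 5 nullable (destination, sequence, plate, zone_id, eta — PK (volume) and explicit NOT NULL columns excluded).
vehicles: 3 nullable (license, tracking_no, name — PK (vehicle_id) and explicit NOT NULL columns excluded).
clients: 5 nullable (volume, lon, weight, tracking_no, client_id — PK (status) and explicit NOT NULL columns excluded).
Total: 6 + 5 + 5 + 3 + 5 = 24.

24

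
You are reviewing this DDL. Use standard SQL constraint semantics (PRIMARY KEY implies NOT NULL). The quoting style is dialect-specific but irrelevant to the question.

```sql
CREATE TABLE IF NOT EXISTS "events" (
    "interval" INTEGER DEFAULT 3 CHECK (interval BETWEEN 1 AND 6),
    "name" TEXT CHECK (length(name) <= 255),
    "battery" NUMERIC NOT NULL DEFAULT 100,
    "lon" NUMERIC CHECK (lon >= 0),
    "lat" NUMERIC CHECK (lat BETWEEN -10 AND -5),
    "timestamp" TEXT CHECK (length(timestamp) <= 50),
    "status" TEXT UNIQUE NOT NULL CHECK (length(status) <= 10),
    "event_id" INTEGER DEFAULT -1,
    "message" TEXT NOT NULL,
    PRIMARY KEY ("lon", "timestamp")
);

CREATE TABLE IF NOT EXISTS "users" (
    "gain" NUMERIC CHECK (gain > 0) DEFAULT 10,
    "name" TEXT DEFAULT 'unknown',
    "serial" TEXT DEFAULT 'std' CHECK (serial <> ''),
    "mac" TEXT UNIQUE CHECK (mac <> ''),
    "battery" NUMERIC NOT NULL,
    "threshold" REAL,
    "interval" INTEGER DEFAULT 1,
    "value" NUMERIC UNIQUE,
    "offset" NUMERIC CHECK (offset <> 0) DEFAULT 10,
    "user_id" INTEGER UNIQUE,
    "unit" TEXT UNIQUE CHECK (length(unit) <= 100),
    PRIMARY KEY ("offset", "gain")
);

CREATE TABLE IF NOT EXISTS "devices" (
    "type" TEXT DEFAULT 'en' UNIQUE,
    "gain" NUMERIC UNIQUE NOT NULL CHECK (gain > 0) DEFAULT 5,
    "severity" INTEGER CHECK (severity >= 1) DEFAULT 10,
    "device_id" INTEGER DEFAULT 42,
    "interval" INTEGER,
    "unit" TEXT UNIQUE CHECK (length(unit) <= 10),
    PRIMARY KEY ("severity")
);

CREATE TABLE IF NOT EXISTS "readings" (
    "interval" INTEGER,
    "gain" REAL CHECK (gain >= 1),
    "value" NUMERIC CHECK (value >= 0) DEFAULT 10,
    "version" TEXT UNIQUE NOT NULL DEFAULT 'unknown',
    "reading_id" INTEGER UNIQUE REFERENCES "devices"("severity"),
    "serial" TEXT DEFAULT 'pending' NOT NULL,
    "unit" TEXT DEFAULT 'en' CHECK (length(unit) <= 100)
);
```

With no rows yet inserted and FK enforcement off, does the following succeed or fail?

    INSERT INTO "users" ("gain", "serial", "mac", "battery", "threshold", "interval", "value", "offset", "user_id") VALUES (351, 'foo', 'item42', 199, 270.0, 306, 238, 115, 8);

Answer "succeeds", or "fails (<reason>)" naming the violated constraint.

NOT NULL columns: battery is supplied; gain is supplied; offset is supplied.
CHECK constraints: 351 satisfies (gain > 0); 'foo' satisfies (serial <> ''); 'item42' satisfies (mac <> ''); 115 satisfies (offset <> 0).
No constraint is violated.

succeeds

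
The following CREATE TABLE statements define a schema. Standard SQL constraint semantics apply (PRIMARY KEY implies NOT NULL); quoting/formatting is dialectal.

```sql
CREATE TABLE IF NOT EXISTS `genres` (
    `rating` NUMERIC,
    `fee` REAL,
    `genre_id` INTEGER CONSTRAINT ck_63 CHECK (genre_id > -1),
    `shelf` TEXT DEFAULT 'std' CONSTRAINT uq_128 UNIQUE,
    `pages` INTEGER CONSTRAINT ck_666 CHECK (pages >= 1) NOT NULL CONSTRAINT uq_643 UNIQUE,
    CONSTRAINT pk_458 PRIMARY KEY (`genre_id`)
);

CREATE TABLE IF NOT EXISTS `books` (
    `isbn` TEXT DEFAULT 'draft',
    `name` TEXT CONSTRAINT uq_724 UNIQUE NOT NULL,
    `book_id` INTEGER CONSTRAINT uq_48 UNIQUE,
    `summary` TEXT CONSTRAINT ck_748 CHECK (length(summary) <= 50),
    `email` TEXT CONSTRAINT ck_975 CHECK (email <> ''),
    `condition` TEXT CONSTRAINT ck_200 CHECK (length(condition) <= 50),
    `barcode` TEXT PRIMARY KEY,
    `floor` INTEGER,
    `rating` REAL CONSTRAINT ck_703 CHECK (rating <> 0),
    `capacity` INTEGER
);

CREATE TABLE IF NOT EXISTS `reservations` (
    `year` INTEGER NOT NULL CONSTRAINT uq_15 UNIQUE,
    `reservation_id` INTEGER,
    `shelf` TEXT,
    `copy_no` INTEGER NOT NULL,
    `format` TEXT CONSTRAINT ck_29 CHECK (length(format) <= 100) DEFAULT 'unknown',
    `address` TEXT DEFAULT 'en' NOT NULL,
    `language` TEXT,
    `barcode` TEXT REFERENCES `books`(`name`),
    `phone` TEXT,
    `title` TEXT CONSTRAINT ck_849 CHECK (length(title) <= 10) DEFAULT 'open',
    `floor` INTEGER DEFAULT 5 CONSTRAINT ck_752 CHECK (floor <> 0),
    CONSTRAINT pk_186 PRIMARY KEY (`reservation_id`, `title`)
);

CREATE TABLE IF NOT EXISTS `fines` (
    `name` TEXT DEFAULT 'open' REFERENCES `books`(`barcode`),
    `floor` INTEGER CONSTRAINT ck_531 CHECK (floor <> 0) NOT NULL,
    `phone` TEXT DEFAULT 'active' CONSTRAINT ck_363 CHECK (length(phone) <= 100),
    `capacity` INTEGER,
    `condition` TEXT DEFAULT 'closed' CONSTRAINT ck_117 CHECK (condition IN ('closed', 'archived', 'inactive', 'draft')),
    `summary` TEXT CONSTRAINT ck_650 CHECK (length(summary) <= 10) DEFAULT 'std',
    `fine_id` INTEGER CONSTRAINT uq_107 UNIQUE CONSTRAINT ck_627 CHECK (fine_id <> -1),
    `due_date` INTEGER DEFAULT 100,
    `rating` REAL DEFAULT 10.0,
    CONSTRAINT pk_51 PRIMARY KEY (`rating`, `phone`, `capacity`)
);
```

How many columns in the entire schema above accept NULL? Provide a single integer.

22

genres: 3 nullable (rating, fee, shelf — PK (genre_id) and explicit NOT NULL columns excluded).
books: 8 nullable (isbn, book_id, summary, email, condition, floor, rating, capacity — PK (barcode) and explicit NOT NULL columns excluded).
reservations: 6 nullable (shelf, format, language, barcode, phone, floor — PK (reservation_id, title) and explicit NOT NULL columns excluded).
fines: 5 nullable (name, condition, summary, fine_id, due_date — PK (rating, phone, capacity) and explicit NOT NULL columns excluded).
Total: 3 + 8 + 6 + 5 = 22.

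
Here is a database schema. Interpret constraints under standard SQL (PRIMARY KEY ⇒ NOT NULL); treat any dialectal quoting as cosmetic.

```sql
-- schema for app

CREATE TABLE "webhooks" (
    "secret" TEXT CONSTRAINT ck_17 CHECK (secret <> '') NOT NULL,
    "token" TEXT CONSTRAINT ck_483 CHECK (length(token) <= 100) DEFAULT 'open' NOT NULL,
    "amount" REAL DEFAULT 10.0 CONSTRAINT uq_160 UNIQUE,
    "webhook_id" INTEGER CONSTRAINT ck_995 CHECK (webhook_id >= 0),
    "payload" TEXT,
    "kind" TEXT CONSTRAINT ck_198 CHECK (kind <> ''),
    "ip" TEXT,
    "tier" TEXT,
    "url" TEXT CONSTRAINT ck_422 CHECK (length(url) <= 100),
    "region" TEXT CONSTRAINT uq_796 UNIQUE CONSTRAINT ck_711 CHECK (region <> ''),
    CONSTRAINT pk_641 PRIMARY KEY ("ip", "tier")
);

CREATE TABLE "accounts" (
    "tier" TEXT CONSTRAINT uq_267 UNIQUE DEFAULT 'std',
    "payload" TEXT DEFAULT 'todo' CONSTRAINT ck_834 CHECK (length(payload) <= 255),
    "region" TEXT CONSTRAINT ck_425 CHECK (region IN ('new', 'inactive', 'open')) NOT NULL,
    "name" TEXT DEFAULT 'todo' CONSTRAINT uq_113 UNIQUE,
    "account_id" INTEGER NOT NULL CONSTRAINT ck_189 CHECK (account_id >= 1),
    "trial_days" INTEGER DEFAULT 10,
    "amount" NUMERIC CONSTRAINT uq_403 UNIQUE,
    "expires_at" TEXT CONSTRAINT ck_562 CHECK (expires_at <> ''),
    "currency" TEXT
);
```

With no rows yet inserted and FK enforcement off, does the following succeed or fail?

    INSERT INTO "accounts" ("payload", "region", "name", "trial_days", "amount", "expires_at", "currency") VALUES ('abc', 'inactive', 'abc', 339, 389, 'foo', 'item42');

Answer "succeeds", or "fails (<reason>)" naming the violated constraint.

fails (NOT NULL on account_id)

account_id is omitted from the column list and has no DEFAULT, so it would receive NULL.
But account_id is declared NOT NULL.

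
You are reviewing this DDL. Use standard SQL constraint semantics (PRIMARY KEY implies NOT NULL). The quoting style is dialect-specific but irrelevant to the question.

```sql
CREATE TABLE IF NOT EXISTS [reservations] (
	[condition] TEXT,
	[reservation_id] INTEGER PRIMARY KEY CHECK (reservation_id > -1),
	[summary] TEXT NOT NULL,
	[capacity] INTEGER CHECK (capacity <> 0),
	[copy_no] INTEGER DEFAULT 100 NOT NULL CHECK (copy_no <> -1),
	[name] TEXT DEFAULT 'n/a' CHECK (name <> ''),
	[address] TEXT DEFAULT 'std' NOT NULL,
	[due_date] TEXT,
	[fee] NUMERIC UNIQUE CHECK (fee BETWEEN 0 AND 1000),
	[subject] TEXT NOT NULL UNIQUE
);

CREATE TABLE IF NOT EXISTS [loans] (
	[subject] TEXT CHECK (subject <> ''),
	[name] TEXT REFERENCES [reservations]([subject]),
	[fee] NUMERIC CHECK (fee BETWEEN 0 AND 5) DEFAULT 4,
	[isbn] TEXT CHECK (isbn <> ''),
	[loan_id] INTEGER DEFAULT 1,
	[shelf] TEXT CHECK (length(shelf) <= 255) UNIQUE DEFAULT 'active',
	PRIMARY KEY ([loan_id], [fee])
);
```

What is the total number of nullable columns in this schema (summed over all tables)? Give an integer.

9

reservations: 5 nullable (condition, capacity, name, due_date, fee — PK (reservation_id) and explicit NOT NULL columns excluded).
loans: 4 nullable (subject, name, isbn, shelf — PK (loan_id, fee) and explicit NOT NULL columns excluded).
Total: 5 + 4 = 9.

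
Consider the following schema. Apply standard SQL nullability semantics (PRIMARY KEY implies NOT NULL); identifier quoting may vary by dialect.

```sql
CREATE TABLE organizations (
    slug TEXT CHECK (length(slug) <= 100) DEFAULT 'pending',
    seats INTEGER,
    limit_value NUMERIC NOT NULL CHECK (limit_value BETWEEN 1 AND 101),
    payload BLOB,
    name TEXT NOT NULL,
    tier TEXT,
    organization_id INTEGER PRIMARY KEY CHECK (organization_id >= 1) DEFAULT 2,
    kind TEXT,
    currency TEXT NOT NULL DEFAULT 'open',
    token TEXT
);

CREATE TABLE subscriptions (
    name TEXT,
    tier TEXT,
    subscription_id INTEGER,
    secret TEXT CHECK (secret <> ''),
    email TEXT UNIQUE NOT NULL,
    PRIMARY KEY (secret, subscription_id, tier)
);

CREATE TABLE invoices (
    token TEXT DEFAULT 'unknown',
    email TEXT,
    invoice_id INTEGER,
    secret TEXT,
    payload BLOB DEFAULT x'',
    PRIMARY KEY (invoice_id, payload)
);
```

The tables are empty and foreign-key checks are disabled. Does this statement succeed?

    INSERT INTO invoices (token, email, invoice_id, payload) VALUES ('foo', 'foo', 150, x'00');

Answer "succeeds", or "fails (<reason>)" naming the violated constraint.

succeeds

NOT NULL columns: invoice_id is supplied; payload is supplied.
No constraint is violated.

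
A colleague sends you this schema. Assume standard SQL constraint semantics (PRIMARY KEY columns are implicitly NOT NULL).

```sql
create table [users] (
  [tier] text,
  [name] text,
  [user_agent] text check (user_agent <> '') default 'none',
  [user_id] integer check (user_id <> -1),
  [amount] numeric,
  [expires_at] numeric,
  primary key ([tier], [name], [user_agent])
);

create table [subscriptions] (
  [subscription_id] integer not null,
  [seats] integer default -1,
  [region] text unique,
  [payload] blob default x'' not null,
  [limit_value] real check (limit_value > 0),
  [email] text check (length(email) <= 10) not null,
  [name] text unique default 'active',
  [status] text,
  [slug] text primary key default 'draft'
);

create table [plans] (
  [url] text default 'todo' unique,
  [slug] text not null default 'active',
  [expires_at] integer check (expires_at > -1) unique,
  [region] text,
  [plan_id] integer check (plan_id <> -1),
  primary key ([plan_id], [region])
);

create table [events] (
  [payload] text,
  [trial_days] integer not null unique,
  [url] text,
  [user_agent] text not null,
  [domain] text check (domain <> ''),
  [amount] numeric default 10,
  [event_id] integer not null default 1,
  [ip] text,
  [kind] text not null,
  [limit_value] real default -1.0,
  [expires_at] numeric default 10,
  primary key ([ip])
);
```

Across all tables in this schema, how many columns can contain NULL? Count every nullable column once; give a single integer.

users: 3 nullable (user_id, amount, expires_at — PK (tier, name, user_agent) and explicit NOT NULL columns excluded).
subscriptions: 5 nullable (seats, region, limit_value, name, status — PK (slug) and explicit NOT NULL columns excluded).
plans: 2 nullable (url, expires_at — PK (plan_id, region) and explicit NOT NULL columns excluded).
events: 6 nullable (payload, url, domain, amount, limit_value, expires_at — PK (ip) and explicit NOT NULL columns excluded).
Total: 3 + 5 + 2 + 6 = 16.

16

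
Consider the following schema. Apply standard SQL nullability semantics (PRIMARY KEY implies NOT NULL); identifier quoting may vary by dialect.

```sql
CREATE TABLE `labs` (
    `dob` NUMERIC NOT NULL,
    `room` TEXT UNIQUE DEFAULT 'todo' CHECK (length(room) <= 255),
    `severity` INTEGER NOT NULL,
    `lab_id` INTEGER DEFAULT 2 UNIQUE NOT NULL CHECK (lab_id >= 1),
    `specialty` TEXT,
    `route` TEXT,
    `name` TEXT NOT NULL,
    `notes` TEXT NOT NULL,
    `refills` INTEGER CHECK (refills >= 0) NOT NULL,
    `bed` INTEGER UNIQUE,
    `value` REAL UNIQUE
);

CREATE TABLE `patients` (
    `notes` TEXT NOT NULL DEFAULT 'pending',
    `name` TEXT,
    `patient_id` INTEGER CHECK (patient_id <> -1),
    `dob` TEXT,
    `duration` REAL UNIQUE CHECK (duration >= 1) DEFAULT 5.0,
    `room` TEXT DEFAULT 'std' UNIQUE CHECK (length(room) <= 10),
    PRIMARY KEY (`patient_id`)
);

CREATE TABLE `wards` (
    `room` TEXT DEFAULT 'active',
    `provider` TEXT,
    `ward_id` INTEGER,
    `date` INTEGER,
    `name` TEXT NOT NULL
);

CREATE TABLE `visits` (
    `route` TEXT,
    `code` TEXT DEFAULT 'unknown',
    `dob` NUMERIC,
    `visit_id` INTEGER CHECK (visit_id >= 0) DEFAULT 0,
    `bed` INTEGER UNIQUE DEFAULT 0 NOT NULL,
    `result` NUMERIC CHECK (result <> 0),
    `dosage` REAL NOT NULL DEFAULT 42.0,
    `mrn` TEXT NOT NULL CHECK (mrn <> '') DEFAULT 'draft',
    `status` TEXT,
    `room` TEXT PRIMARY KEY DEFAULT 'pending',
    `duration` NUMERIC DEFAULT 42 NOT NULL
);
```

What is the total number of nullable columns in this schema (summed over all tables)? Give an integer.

19

labs: 5 nullable (room, specialty, route, bed, value — PK none and explicit NOT NULL columns excluded).
patients: 4 nullable (name, dob, duration, room — PK (patient_id) and explicit NOT NULL columns excluded).
wards: 4 nullable (room, provider, ward_id, date — PK none and explicit NOT NULL columns excluded).
visits: 6 nullable (route, code, dob, visit_id, result, status — PK (room) and explicit NOT NULL columns excluded).
Total: 5 + 4 + 4 + 6 = 19.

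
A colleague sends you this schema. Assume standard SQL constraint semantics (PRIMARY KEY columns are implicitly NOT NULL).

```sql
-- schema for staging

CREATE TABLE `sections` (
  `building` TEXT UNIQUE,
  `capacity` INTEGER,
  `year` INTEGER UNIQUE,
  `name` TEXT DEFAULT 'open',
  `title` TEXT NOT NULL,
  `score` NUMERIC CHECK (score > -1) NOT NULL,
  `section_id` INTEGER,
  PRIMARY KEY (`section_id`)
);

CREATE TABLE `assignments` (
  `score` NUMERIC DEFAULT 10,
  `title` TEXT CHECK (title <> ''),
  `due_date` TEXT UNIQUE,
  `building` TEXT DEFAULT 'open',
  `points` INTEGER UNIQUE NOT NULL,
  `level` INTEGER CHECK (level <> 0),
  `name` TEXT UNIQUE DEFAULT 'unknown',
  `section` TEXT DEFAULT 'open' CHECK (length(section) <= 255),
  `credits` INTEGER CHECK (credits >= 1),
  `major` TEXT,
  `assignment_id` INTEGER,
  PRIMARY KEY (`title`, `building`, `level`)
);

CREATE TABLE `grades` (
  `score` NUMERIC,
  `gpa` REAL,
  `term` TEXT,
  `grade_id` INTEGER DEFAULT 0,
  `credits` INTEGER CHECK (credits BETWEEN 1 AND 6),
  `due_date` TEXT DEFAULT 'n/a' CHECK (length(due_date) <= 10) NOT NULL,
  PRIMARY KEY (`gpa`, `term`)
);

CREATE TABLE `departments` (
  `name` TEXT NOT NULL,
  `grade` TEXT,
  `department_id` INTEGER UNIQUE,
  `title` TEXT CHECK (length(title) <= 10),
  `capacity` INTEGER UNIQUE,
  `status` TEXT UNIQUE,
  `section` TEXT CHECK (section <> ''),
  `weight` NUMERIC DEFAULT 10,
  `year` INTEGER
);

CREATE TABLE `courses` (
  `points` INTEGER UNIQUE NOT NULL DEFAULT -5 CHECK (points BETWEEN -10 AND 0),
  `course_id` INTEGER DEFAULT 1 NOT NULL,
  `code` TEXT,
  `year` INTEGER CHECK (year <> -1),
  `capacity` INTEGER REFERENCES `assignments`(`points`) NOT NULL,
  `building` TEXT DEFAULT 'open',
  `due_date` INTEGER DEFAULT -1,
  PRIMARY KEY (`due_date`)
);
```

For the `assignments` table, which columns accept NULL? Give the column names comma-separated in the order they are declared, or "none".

- score: DEFAULT only fills an omitted column; an explicit NULL is still allowed → nullable.
- title: part of the PRIMARY KEY, which implies NOT NULL → not nullable.
- due_date: UNIQUE does not imply NOT NULL → nullable.
- building: part of the PRIMARY KEY, which implies NOT NULL → not nullable.
- points: declared NOT NULL → not nullable.
- level: part of the PRIMARY KEY, which implies NOT NULL → not nullable.
- name: UNIQUE does not imply NOT NULL → nullable.
- section: CHECK does not forbid NULL (a CHECK constraint passes when its expression is NULL) → nullable.
- credits: CHECK does not forbid NULL (a CHECK constraint passes when its expression is NULL) → nullable.
- major: no NOT NULL constraint applies → nullable.
- assignment_id: no NOT NULL constraint applies → nullable.

score, due_date, name, section, credits, major, assignment_id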